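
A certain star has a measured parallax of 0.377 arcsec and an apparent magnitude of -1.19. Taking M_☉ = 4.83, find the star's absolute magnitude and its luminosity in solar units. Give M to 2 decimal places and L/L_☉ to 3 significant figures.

d = 1/p = 1/0.377″ = 2.653 pc
M = m − 5 log₁₀ d + 5 = -1.19 − 5·0.4237 + 5 = 1.692
M − M_☉ = 1.692 − 4.83 = -3.138
L/L_☉ = 10^(−0.4 × -3.138) = 18.00

M ≈ 1.69; L/L_☉ ≈ 18.0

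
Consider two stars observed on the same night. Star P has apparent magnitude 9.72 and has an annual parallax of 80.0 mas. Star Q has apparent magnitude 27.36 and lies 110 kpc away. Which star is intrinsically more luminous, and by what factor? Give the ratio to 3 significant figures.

Star P: p = 80.0 mas = 0.0800″ → d = 1/p = 12.50 pc
Star P: M = m − 5 log₁₀ d + 5 = 9.72 − 5·1.0969 + 5 = 9.235
Star Q: d = 110 kpc = 110000 pc
Star Q: M = m − 5 log₁₀ d + 5 = 27.36 − 5·5.0414 + 5 = 7.153
ΔM = M_P − M_Q = 9.235 − (7.153) = 2.082; smaller M is more luminous → Star Q.
L ratio = 10^(0.4 |ΔM|) = 10^0.833 = 6.807

Star Q is more luminous, by a factor of 6.81.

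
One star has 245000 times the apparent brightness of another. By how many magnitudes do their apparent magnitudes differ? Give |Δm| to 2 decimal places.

|Δm| ≈ 13.47

Pogson: Δm = −2.5 log₁₀(ratio) = −2.5 log₁₀(245000) = −2.5 × 5.3892 = -13.473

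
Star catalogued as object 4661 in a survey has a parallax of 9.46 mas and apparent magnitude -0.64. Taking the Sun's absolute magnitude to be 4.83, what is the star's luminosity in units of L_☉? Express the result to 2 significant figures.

L/L_☉ ≈ 17000

d = 1/p = 1000/9.46 mas = 105.7 pc
M = m − 5 log₁₀ d + 5 = -0.64 − 5·2.0241 + 5 = -5.761
M − M_☉ = -5.761 − 4.83 = -10.591
L/L_☉ = 10^(−0.4 × -10.591) = 17230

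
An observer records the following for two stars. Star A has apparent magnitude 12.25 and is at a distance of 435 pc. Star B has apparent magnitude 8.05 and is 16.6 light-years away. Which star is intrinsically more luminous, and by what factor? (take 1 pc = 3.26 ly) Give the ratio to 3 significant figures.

Star A: M = m − 5 log₁₀ d + 5 = 12.25 − 5·2.6385 + 5 = 4.058
Star B: d = 16.6 ly / 3.26 = 5.092 pc
Star B: M = m − 5 log₁₀ d + 5 = 8.05 − 5·0.7069 + 5 = 9.516
ΔM = M_A − M_B = 4.058 − (9.516) = -5.458; smaller M is more luminous → Star A.
L ratio = 10^(0.4 |ΔM|) = 10^2.183 = 152.5

Star A is more luminous, by a factor of 152.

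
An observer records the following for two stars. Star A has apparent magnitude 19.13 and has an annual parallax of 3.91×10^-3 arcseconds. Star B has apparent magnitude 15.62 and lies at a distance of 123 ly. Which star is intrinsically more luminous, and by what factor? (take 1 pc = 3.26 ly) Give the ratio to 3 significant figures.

Star A is more luminous, by a factor of 1.81.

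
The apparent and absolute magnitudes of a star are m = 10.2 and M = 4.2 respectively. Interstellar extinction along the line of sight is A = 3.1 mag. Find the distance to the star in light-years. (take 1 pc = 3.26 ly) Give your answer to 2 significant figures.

d ≈ 120 ly

m − M = 5 log₁₀(d/10 pc) + A  ⇒  10.2 − (4.2) − 3.1 = 5 log₁₀(d/10)
2.900 = 5 log₁₀(d/10)
log₁₀ d = (m − M − A)/5 + 1 = 1.5800
d = 10^1.5800 = 38.02 pc
= 123.9 ly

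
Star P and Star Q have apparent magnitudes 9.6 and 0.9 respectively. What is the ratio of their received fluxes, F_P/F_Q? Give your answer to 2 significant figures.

Δm = 9.6 − (0.9) = 8.7
Flux ratio = 10^(−0.4 Δm) = 10^(−0.4 × 8.7) = 10^-3.480 = 3.311×10^-4

F_P/F_Q ≈ 3.3×10^-4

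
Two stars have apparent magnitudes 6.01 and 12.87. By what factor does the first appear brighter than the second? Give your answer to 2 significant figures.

550

Δm = 6.01 − (12.87) = -6.86
Flux ratio = 10^(−0.4 Δm) = 10^(−0.4 × -6.86) = 10^2.744 = 554.6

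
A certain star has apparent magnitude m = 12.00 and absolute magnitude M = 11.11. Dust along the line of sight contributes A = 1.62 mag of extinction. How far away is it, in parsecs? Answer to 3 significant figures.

d ≈ 7.14 pc

m − M = 5 log₁₀(d/10 pc) + A  ⇒  12.00 − (11.11) − 1.62 = 5 log₁₀(d/10)
-0.730 = 5 log₁₀(d/10)
log₁₀ d = (m − M − A)/5 + 1 = 0.8540
d = 10^0.8540 = 7.145 pc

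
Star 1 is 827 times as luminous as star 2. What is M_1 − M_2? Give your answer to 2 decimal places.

M_1 − M_2 ≈ -7.29

Pogson: ΔM = −2.5 log₁₀(ratio) = −2.5 log₁₀(827) = −2.5 × 2.9175 = -7.294
Star 1 is brighter, so it has the smaller magnitude: the difference is negative.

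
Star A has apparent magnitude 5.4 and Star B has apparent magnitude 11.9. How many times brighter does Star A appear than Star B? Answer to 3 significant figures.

Magnitude difference = -6.5
Flux ratio = 10^(−0.4 Δm) = 10^(−0.4 × -6.5) = 10^2.600 = 398.1

398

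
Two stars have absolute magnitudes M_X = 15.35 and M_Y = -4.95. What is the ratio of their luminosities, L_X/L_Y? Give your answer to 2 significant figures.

L_X/L_Y ≈ 7.6×10^-9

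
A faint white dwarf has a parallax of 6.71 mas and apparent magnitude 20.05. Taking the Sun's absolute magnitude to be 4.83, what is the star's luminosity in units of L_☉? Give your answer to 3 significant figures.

d = 1/p = 1000/6.71 mas = 149.0 pc
M = m − 5 log₁₀ d + 5 = 20.05 − 5·2.1733 + 5 = 14.184
M − M_☉ = 14.184 − 4.83 = 9.354
L/L_☉ = 10^(−0.4 × 9.354) = 1.814×10^-4

L/L_☉ ≈ 1.81×10^-4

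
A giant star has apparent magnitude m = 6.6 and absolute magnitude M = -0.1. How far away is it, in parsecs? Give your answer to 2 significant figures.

d ≈ 220 pc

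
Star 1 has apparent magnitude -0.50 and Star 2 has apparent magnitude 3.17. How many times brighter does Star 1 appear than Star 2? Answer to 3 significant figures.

29.4

Δm = -0.50 − (3.17) = -3.67
Flux ratio = 10^(−0.4 Δm) = 10^(−0.4 × -3.67) = 10^1.468 = 29.38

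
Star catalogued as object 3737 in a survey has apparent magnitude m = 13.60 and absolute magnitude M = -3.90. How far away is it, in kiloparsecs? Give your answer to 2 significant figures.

d ≈ 32 kpc

μ = m − M = 17.500
m − M = 5 log₁₀ d − 5
log₁₀ d = (m − M)/5 + 1 = 4.5000
d = 10^4.5000 = 31620 pc
= 31.62 kpc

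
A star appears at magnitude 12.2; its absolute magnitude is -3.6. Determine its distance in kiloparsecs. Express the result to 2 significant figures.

d ≈ 14 kpc

Distance modulus: m − M = 12.2 − (-3.6) = 15.800
m − M = 5 log₁₀ d − 5
log₁₀ d = (m − M)/5 + 1 = 4.1600
d = 10^4.1600 = 14450 pc
= 14.45 kpc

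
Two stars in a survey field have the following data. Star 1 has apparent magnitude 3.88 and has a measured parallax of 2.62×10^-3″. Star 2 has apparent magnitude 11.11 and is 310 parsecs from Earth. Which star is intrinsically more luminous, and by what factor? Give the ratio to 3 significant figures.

Star 1 is more luminous, by a factor of 1180.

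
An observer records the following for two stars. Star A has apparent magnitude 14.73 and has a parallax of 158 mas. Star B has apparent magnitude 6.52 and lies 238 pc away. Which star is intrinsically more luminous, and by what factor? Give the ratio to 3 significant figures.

Star B is more luminous, by a factor of 2.72×10^6.

Star A: p = 158 mas = 0.158″ → d = 1/p = 6.329 pc
Star A: M = m − 5 log₁₀ d + 5 = 14.73 − 5·0.8013 + 5 = 15.723
Star B: M = m − 5 log₁₀ d + 5 = 6.52 − 5·2.3766 + 5 = -0.363
ΔM = M_A − M_B = 15.723 − (-0.363) = 16.086; smaller M is more luminous → Star B.
L ratio = 10^(0.4 |ΔM|) = 10^6.434 = 2.719×10^6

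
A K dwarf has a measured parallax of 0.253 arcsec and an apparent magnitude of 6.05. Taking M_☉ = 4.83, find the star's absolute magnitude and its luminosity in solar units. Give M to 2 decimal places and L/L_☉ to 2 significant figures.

M ≈ 8.07; L/L_☉ ≈ 0.051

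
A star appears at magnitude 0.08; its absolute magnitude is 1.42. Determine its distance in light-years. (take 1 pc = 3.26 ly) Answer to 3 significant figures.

Distance modulus: m − M = 0.08 − (1.42) = -1.340
m − M = 5 log₁₀ d − 5
log₁₀ d = (m − M)/5 + 1 = 0.7320
d = 10^0.7320 = 5.395 pc
= 17.59 ly

d ≈ 17.6 ly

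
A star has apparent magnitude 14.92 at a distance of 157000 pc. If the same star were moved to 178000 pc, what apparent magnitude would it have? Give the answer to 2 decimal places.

Flux ∝ 1/d², so Δm = 5 log₁₀(d₂/d₁) = 5 log₁₀(178000/157000) = 0.273
m₂ = m₁ + Δm = 14.92 + (0.273) = 15.193

m ≈ 15.19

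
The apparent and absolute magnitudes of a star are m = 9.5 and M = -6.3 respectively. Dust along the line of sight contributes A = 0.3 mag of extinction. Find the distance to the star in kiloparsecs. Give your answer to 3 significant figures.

d ≈ 12.6 kpc

m − M = 5 log₁₀(d/10 pc) + A  ⇒  9.5 − (-6.3) − 0.3 = 5 log₁₀(d/10)
15.500 = 5 log₁₀(d/10)
log₁₀ d = (m − M − A)/5 + 1 = 4.1000
d = 10^4.1000 = 12590 pc
= 12.59 kpc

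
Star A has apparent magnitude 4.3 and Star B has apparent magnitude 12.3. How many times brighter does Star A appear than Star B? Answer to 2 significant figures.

1600

Δm = 4.3 − (12.3) = -8.0
Flux ratio = 10^(−0.4 Δm) = 10^(−0.4 × -8.0) = 10^3.200 = 1585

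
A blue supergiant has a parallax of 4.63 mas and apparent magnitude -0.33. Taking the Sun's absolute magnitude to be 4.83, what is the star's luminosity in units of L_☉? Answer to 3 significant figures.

L/L_☉ ≈ 54100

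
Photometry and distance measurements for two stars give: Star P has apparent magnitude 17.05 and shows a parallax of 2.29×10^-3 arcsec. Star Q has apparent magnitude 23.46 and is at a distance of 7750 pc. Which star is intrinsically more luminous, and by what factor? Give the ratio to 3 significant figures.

Star P: d = 1/p = 1/2.29×10^-3″ = 436.7 pc
Star P: M = m − 5 log₁₀ d + 5 = 17.05 − 5·2.6402 + 5 = 8.849
Star Q: M = m − 5 log₁₀ d + 5 = 23.46 − 5·3.8893 + 5 = 9.013
ΔM = M_P − M_Q = 8.849 − (9.013) = -0.164; smaller M is more luminous → Star P.
L ratio = 10^(0.4 |ΔM|) = 10^0.066 = 1.163

Star P is more luminous, by a factor of 1.16.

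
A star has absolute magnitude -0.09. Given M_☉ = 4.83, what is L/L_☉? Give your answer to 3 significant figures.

L/L_☉ ≈ 92.9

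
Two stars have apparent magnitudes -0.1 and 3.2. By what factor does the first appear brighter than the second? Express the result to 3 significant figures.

20.9

Δm = -0.1 − (3.2) = -3.3
Flux ratio = 10^(−0.4 Δm) = 10^(−0.4 × -3.3) = 10^1.320 = 20.89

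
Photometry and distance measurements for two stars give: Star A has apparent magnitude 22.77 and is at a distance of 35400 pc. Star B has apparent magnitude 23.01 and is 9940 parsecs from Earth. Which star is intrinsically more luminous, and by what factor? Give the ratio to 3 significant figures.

Star A: M = m − 5 log₁₀ d + 5 = 22.77 − 5·4.5490 + 5 = 5.025
Star B: M = m − 5 log₁₀ d + 5 = 23.01 − 5·3.9974 + 5 = 8.023
ΔM = M_A − M_B = 5.025 − (8.023) = -2.998; smaller M is more luminous → Star A.
L ratio = 10^(0.4 |ΔM|) = 10^1.199 = 15.82

Star A is more luminous, by a factor of 15.8.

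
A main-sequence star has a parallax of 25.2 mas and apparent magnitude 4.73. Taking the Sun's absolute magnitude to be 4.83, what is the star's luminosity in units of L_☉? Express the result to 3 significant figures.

d = 1/p = 1000/25.2 mas = 39.68 pc
M = m − 5 log₁₀ d + 5 = 4.73 − 5·1.5986 + 5 = 1.737
M − M_☉ = 1.737 − 4.83 = -3.093
L/L_☉ = 10^(−0.4 × -3.093) = 17.27

L/L_☉ ≈ 17.3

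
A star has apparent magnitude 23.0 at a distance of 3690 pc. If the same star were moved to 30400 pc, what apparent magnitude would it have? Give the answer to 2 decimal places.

m ≈ 27.58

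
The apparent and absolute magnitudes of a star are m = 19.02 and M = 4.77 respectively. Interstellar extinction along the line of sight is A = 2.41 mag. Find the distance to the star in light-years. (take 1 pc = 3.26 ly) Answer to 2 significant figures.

m − M = 5 log₁₀(d/10 pc) + A  ⇒  19.02 − (4.77) − 2.41 = 5 log₁₀(d/10)
11.840 = 5 log₁₀(d/10)
log₁₀ d = (m − M − A)/5 + 1 = 3.3680
d = 10^3.3680 = 2333 pc
= 7607 ly

d ≈ 7600 ly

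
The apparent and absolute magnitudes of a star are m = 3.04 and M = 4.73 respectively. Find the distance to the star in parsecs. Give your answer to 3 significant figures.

d ≈ 4.59 pc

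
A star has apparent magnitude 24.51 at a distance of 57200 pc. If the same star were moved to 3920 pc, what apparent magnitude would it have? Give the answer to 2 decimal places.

m ≈ 18.69

Flux ∝ 1/d², so Δm = 5 log₁₀(d₂/d₁) = 5 log₁₀(3920/57200) = -5.821
m₂ = m₁ + Δm = 24.51 + (-5.821) = 18.689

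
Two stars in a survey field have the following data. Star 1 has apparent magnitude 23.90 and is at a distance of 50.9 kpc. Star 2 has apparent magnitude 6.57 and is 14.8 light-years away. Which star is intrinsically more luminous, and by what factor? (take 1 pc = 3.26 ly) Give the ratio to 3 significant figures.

Star 1 is more luminous, by a factor of 14.7.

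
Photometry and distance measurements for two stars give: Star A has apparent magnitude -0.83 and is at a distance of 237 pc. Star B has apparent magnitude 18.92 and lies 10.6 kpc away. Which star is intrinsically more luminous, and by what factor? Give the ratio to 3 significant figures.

Star A: M = m − 5 log₁₀ d + 5 = -0.83 − 5·2.3747 + 5 = -7.704
Star B: d = 10.6 kpc = 10600 pc
Star B: M = m − 5 log₁₀ d + 5 = 18.92 − 5·4.0253 + 5 = 3.793
ΔM = M_A − M_B = -7.704 − (3.793) = -11.497; smaller M is more luminous → Star A.
L ratio = 10^(0.4 |ΔM|) = 10^4.599 = 39710

Star A is more luminous, by a factor of 39700.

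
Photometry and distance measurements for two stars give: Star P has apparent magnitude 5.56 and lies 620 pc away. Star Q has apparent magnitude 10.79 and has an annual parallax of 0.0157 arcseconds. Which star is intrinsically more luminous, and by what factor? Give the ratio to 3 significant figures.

Star P is more luminous, by a factor of 11700.

Star P: M = m − 5 log₁₀ d + 5 = 5.56 − 5·2.7924 + 5 = -3.402
Star Q: d = 1/p = 1/0.0157″ = 63.69 pc
Star Q: M = m − 5 log₁₀ d + 5 = 10.79 − 5·1.8041 + 5 = 6.769
ΔM = M_P − M_Q = -3.402 − (6.769) = -10.171; smaller M is more luminous → Star P.
L ratio = 10^(0.4 |ΔM|) = 10^4.069 = 11710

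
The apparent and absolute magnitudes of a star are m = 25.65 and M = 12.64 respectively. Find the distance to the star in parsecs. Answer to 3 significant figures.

d ≈ 4000 pc

μ = m − M = 13.010
m − M = 5 log₁₀ d − 5
log₁₀ d = (m − M)/5 + 1 = 3.6020
d = 10^3.6020 = 3999 pc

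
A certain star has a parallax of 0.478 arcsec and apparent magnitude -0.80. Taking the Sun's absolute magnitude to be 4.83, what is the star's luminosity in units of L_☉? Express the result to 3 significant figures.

L/L_☉ ≈ 7.82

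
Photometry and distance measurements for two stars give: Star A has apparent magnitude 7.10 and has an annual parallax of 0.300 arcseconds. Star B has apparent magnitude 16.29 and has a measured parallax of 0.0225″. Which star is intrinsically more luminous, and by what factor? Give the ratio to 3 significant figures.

Star A is more luminous, by a factor of 26.7.

Star A: d = 1/p = 1/0.300″ = 3.333 pc
Star A: M = m − 5 log₁₀ d + 5 = 7.10 − 5·0.5229 + 5 = 9.486
Star B: d = 1/p = 1/0.0225″ = 44.44 pc
Star B: M = m − 5 log₁₀ d + 5 = 16.29 − 5·1.6478 + 5 = 13.051
ΔM = M_A − M_B = 9.486 − (13.051) = -3.565; smaller M is more luminous → Star A.
L ratio = 10^(0.4 |ΔM|) = 10^1.426 = 26.68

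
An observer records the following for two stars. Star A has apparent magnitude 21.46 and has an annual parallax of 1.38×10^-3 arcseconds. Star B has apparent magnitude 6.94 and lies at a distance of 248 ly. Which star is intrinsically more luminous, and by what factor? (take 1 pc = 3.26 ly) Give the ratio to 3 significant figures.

Star A: d = 1/p = 1/1.38×10^-3″ = 724.6 pc
Star A: M = m − 5 log₁₀ d + 5 = 21.46 − 5·2.8601 + 5 = 12.159
Star B: d = 248 ly / 3.26 = 76.07 pc
Star B: M = m − 5 log₁₀ d + 5 = 6.94 − 5·1.8812 + 5 = 2.534
ΔM = M_A − M_B = 12.159 − (2.534) = 9.626; smaller M is more luminous → Star B.
L ratio = 10^(0.4 |ΔM|) = 10^3.850 = 7083

Star B is more luminous, by a factor of 7080.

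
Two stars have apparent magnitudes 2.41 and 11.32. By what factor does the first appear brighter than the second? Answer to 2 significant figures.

3700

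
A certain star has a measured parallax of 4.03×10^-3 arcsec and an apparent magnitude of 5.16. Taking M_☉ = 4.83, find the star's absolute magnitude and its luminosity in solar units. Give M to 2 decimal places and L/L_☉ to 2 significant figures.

d = 1/p = 1/4.03×10^-3″ = 248.1 pc
M = m − 5 log₁₀ d + 5 = 5.16 − 5·2.3947 + 5 = -1.813
M − M_☉ = -1.813 − 4.83 = -6.643
L/L_☉ = 10^(−0.4 × -6.643) = 454.3

M ≈ -1.81; L/L_☉ ≈ 450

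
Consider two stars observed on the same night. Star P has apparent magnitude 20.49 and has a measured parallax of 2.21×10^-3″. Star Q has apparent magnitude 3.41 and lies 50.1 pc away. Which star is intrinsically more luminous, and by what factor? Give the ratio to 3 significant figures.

Star Q is more luminous, by a factor of 83300.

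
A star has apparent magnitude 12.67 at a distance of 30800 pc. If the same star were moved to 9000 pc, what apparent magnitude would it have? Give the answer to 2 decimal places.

Flux ∝ 1/d², so Δm = 5 log₁₀(d₂/d₁) = 5 log₁₀(9000/30800) = -2.672
m₂ = m₁ + Δm = 12.67 + (-2.672) = 9.998

m ≈ 10.00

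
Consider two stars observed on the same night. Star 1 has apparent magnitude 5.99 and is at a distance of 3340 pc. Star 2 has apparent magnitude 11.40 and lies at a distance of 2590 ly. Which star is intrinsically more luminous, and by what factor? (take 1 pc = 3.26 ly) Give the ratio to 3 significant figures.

Star 1 is more luminous, by a factor of 2580.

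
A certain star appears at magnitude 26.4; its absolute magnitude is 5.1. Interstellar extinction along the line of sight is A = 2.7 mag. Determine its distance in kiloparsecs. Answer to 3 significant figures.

m − M = 5 log₁₀(d/10 pc) + A  ⇒  26.4 − (5.1) − 2.7 = 5 log₁₀(d/10)
18.600 = 5 log₁₀(d/10)
log₁₀ d = (m − M − A)/5 + 1 = 4.7200
d = 10^4.7200 = 52480 pc
= 52.48 kpc

d ≈ 52.5 kpc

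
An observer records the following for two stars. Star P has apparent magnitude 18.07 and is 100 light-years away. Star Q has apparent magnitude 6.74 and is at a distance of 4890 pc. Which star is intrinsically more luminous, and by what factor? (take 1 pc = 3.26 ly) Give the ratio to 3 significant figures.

Star Q is more luminous, by a factor of 8.65×10^8.

Star P: d = 100 ly / 3.26 = 30.67 pc
Star P: M = m − 5 log₁₀ d + 5 = 18.07 − 5·1.4868 + 5 = 15.636
Star Q: M = m − 5 log₁₀ d + 5 = 6.74 − 5·3.6893 + 5 = -6.707
ΔM = M_P − M_Q = 15.636 − (-6.707) = 22.343; smaller M is more luminous → Star Q.
L ratio = 10^(0.4 |ΔM|) = 10^8.937 = 8.651×10^8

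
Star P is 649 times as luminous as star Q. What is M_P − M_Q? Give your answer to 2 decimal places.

Pogson: ΔM = −2.5 log₁₀(ratio) = −2.5 log₁₀(649) = −2.5 × 2.8122 = -7.031
Star P is brighter, so it has the smaller magnitude: the difference is negative.

M_P − M_Q ≈ -7.03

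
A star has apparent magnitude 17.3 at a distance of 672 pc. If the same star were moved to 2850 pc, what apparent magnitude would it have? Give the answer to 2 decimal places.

m ≈ 20.44

Flux ∝ 1/d², so Δm = 5 log₁₀(d₂/d₁) = 5 log₁₀(2850/672) = 3.137
m₂ = m₁ + Δm = 17.3 + (3.137) = 20.437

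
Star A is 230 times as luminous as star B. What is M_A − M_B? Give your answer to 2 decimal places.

Pogson: ΔM = −2.5 log₁₀(ratio) = −2.5 log₁₀(230) = −2.5 × 2.3617 = -5.904
Star A is brighter, so it has the smaller magnitude: the difference is negative.

M_A − M_B ≈ -5.90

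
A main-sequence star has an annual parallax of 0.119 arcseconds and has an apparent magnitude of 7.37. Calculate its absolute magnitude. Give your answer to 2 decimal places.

M ≈ 7.75

d = 1/p = 1/0.119″ = 8.403 pc
5 log₁₀(d/10 pc) = 5 log₁₀(8.403) − 5 = -0.378
M = m − 5 log₁₀(d/10) = 7.37 + 0.378 = 7.748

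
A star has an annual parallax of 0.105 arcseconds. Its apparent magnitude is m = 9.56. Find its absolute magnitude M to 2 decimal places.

M ≈ 9.67

d = 1/p = 1/0.105″ = 9.524 pc
5 log₁₀(d/10 pc) = 5 log₁₀(9.524) − 5 = -0.106
M = m − 5 log₁₀(d/10) = 9.56 + 0.106 = 9.666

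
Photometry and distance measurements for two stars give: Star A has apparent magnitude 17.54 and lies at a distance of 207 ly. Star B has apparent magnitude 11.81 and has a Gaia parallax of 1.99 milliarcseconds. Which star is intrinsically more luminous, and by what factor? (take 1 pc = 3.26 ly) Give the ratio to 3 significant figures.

Star B is more luminous, by a factor of 12300.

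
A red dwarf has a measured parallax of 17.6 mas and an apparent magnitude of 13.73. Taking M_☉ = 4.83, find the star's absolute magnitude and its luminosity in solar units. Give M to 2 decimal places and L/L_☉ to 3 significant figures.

d = 1/p = 1000/17.6 mas = 56.82 pc
M = m − 5 log₁₀ d + 5 = 13.73 − 5·1.7545 + 5 = 9.958
M − M_☉ = 9.958 − 4.83 = 5.128
L/L_☉ = 10^(−0.4 × 5.128) = 8.891×10^-3

M ≈ 9.96; L/L_☉ ≈ 8.89×10^-3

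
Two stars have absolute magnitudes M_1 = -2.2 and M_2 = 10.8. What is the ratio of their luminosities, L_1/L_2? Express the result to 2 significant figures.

ΔM = M_1 − M_2 = -13.0
L_1/L_2 = 10^(−0.4 ΔM) = 10^5.200 = 158500

L_1/L_2 ≈ 160000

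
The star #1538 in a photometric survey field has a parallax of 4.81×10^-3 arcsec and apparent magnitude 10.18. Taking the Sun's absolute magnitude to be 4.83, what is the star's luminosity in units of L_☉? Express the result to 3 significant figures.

L/L_☉ ≈ 3.13

d = 1/p = 1/4.81×10^-3″ = 207.9 pc
M = m − 5 log₁₀ d + 5 = 10.18 − 5·2.3179 + 5 = 3.591
M − M_☉ = 3.591 − 4.83 = -1.239
L/L_☉ = 10^(−0.4 × -1.239) = 3.131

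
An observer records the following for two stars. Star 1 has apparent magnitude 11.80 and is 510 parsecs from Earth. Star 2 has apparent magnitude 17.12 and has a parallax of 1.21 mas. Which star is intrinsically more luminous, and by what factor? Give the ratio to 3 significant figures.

Star 1: M = m − 5 log₁₀ d + 5 = 11.80 − 5·2.7076 + 5 = 3.262
Star 2: p = 1.21 mas = 1.21×10^-3″ → d = 1/p = 826.4 pc
Star 2: M = m − 5 log₁₀ d + 5 = 17.12 − 5·2.9172 + 5 = 7.534
ΔM = M_1 − M_2 = 3.262 − (7.534) = -4.272; smaller M is more luminous → Star 1.
L ratio = 10^(0.4 |ΔM|) = 10^1.709 = 51.13

Star 1 is more luminous, by a factor of 51.1.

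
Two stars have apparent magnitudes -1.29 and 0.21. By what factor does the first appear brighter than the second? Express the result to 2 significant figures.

Magnitude difference = -1.50
Flux ratio = 10^(−0.4 Δm) = 10^(−0.4 × -1.50) = 10^0.600 = 3.981

4.0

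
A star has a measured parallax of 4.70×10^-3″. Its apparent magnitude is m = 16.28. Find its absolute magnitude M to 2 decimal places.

d = 1/p = 1/4.70×10^-3″ = 212.8 pc
5 log₁₀(d/10 pc) = 5 log₁₀(212.8) − 5 = 6.640
M = m − 5 log₁₀(d/10) = 16.28 − 6.640 = 9.640

M ≈ 9.64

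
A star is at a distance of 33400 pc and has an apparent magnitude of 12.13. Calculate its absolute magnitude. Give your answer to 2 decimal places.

M ≈ -5.49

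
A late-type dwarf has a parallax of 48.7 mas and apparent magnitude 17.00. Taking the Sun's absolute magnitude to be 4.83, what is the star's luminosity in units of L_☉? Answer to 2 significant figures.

d = 1/p = 1000/48.7 mas = 20.53 pc
M = m − 5 log₁₀ d + 5 = 17.00 − 5·1.3125 + 5 = 15.438
M − M_☉ = 15.438 − 4.83 = 10.608
L/L_☉ = 10^(−0.4 × 10.608) = 5.714×10^-5

L/L_☉ ≈ 5.7×10^-5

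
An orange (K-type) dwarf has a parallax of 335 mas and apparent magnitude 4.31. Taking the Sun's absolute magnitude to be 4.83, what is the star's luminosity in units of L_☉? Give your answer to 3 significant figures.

d = 1/p = 1000/335 mas = 2.985 pc
M = m − 5 log₁₀ d + 5 = 4.31 − 5·0.4750 + 5 = 6.935
M − M_☉ = 6.935 − 4.83 = 2.105
L/L_☉ = 10^(−0.4 × 2.105) = 0.1439

L/L_☉ ≈ 0.144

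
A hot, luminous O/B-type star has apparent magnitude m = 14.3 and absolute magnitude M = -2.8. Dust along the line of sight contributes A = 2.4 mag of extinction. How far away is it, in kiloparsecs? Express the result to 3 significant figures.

m − M = 5 log₁₀(d/10 pc) + A  ⇒  14.3 − (-2.8) − 2.4 = 5 log₁₀(d/10)
14.700 = 5 log₁₀(d/10)
log₁₀ d = (m − M − A)/5 + 1 = 3.9400
d = 10^3.9400 = 8710 pc
= 8.710 kpc

d ≈ 8.71 kpc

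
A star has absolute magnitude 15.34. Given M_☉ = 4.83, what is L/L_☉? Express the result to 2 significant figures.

L/L_☉ ≈ 6.3×10^-5

M − M_☉ = 15.34 − 4.83 = 10.510
L/L_☉ = 10^(−0.4 (M − M_☉)) = 10^-4.204 = 6.252×10^-5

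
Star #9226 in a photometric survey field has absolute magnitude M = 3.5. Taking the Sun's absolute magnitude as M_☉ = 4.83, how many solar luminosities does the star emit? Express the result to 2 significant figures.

L/L_☉ ≈ 3.4

M − M_☉ = 3.5 − 4.83 = -1.330
L/L_☉ = 10^(−0.4 (M − M_☉)) = 10^0.532 = 3.404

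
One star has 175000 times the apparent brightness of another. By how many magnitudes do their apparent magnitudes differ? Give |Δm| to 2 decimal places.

|Δm| ≈ 13.11

Pogson: Δm = −2.5 log₁₀(ratio) = −2.5 log₁₀(175000) = −2.5 × 5.2430 = -13.108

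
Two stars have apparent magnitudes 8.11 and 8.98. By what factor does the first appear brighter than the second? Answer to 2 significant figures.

2.2

Δm = 8.11 − (8.98) = -0.87
Flux ratio = 10^(−0.4 Δm) = 10^(−0.4 × -0.87) = 10^0.348 = 2.228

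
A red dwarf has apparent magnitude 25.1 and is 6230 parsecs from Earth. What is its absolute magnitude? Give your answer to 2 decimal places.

M ≈ 11.13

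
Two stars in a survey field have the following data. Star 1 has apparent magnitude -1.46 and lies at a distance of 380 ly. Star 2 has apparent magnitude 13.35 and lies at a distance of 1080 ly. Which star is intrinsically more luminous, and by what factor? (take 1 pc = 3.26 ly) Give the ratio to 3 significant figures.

Star 1 is more luminous, by a factor of 104000.

Star 1: d = 380 ly / 3.26 = 116.6 pc
Star 1: M = m − 5 log₁₀ d + 5 = -1.46 − 5·2.0666 + 5 = -6.793
Star 2: d = 1080 ly / 3.26 = 331.3 pc
Star 2: M = m − 5 log₁₀ d + 5 = 13.35 − 5·2.5202 + 5 = 5.749
ΔM = M_1 − M_2 = -6.793 − (5.749) = -12.542; smaller M is more luminous → Star 1.
L ratio = 10^(0.4 |ΔM|) = 10^5.017 = 103900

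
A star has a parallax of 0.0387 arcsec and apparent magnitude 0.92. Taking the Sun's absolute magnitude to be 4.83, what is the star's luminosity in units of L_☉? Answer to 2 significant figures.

L/L_☉ ≈ 240

d = 1/p = 1/0.0387″ = 25.84 pc
M = m − 5 log₁₀ d + 5 = 0.92 − 5·1.4123 + 5 = -1.141
M − M_☉ = -1.141 − 4.83 = -5.971
L/L_☉ = 10^(−0.4 × -5.971) = 244.7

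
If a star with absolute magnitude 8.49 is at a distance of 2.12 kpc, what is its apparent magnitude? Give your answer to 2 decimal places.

d = 2.12 kpc = 2120 pc
m = M + 5 log₁₀ d − 5 = 8.49 + 5·3.3263 − 5 = 20.122

m ≈ 20.12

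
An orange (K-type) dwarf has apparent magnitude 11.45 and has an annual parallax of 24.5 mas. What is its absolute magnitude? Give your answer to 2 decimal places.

M ≈ 8.40

p = 24.5 mas = 0.0245″ → d = 1/p = 40.82 pc
5 log₁₀(d/10 pc) = 5 log₁₀(40.82) − 5 = 3.054
M = m − 5 log₁₀(d/10) = 11.45 − 3.054 = 8.396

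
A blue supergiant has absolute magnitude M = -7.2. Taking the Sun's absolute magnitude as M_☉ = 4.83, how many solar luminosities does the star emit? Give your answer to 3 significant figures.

M − M_☉ = -7.2 − 4.83 = -12.030
L/L_☉ = 10^(−0.4 (M − M_☉)) = 10^4.812 = 64860

L/L_☉ ≈ 64900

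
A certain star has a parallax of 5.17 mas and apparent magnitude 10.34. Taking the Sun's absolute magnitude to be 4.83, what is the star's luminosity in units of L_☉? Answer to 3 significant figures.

L/L_☉ ≈ 2.34

d = 1/p = 1000/5.17 mas = 193.4 pc
M = m − 5 log₁₀ d + 5 = 10.34 − 5·2.2865 + 5 = 3.907
M − M_☉ = 3.907 − 4.83 = -0.923
L/L_☉ = 10^(−0.4 × -0.923) = 2.339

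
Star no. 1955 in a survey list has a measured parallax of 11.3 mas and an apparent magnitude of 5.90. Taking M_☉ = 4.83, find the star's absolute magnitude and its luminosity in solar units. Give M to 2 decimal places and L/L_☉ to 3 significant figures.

M ≈ 1.17; L/L_☉ ≈ 29.2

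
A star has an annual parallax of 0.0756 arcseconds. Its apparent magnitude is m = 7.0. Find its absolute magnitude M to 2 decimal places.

d = 1/p = 1/0.0756″ = 13.23 pc
5 log₁₀(d/10 pc) = 5 log₁₀(13.23) − 5 = 0.607
M = m − 5 log₁₀(d/10) = 7.0 − 0.607 = 6.393

M ≈ 6.39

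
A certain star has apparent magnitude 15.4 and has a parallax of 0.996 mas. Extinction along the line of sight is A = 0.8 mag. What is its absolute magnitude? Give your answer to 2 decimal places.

M ≈ 4.59

p = 0.996 mas = 9.96×10^-4″ → d = 1/p = 1004 pc
5 log₁₀(d/10 pc) = 5 log₁₀(1004) − 5 = 10.009
M = m − 5 log₁₀(d/10) − A = 15.4 − 10.009 − 0.8 = 4.591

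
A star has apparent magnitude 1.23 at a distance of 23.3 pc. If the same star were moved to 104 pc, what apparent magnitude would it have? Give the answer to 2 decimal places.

m ≈ 4.48

Flux ∝ 1/d², so Δm = 5 log₁₀(d₂/d₁) = 5 log₁₀(104/23.3) = 3.248
m₂ = m₁ + Δm = 1.23 + (3.248) = 4.478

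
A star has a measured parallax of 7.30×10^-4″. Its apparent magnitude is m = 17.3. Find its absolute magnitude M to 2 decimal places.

M ≈ 6.62

d = 1/p = 1/7.30×10^-4″ = 1370 pc
5 log₁₀(d/10 pc) = 5 log₁₀(1370) − 5 = 10.683
M = m − 5 log₁₀(d/10) = 17.3 − 10.683 = 6.617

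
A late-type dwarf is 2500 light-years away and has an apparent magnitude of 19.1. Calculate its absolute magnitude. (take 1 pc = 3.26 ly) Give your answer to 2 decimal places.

M ≈ 9.68

d = 2500 ly / 3.26 = 766.9 pc
5 log₁₀(d/10 pc) = 5 log₁₀(766.9) − 5 = 9.424
M = m − 5 log₁₀(d/10) = 19.1 − 9.424 = 9.676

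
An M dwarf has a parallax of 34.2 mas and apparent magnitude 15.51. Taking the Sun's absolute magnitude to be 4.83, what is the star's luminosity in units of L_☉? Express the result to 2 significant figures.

L/L_☉ ≈ 4.6×10^-4

d = 1/p = 1000/34.2 mas = 29.24 pc
M = m − 5 log₁₀ d + 5 = 15.51 − 5·1.4660 + 5 = 13.180
M − M_☉ = 13.180 − 4.83 = 8.350
L/L_☉ = 10^(−0.4 × 8.350) = 4.570×10^-4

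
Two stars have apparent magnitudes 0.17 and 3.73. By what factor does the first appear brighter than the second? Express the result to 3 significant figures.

Magnitude difference = -3.56
Flux ratio = 10^(−0.4 Δm) = 10^(−0.4 × -3.56) = 10^1.424 = 26.55

26.5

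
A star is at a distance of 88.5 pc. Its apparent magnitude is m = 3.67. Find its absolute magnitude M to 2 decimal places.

M ≈ -1.06

5 log₁₀(d/10 pc) = 5 log₁₀(88.50) − 5 = 4.735
M = m − 5 log₁₀(d/10) = 3.67 − 4.735 = -1.065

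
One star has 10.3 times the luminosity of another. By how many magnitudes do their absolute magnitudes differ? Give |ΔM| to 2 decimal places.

|ΔM| ≈ 2.53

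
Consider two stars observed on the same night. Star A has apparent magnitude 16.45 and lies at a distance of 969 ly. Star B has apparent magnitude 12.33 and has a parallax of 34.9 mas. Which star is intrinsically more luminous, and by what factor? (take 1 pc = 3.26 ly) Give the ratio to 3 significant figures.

Star A: d = 969 ly / 3.26 = 297.2 pc
Star A: M = m − 5 log₁₀ d + 5 = 16.45 − 5·2.4731 + 5 = 9.084
Star B: p = 34.9 mas = 0.0349″ → d = 1/p = 28.65 pc
Star B: M = m − 5 log₁₀ d + 5 = 12.33 − 5·1.4572 + 5 = 10.044
ΔM = M_A − M_B = 9.084 − (10.044) = -0.960; smaller M is more luminous → Star A.
L ratio = 10^(0.4 |ΔM|) = 10^0.384 = 2.420

Star A is more luminous, by a factor of 2.42.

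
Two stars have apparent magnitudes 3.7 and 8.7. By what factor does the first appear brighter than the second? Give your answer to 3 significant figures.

100

Δm = 3.7 − (8.7) = -5.0
Flux ratio = 10^(−0.4 Δm) = 10^(−0.4 × -5.0) = 10^2.000 = 100.0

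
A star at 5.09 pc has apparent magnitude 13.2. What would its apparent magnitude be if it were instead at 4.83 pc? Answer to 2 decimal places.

m ≈ 13.09

Flux ∝ 1/d², so Δm = 5 log₁₀(d₂/d₁) = 5 log₁₀(4.83/5.09) = -0.114
m₂ = m₁ + Δm = 13.2 + (-0.114) = 13.086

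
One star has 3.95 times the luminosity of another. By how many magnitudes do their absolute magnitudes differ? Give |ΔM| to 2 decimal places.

|ΔM| ≈ 1.49

Pogson: ΔM = −2.5 log₁₀(ratio) = −2.5 log₁₀(3.95) = −2.5 × 0.5966 = -1.491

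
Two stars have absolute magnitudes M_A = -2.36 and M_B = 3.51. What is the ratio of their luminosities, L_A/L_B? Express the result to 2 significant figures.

L_A/L_B ≈ 220

ΔM = M_A − M_B = -5.87
L_A/L_B = 10^(−0.4 ΔM) = 10^2.348 = 222.8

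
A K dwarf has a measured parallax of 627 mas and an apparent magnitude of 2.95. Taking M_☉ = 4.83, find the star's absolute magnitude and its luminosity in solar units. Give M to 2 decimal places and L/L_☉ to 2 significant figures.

M ≈ 6.94; L/L_☉ ≈ 0.14

d = 1/p = 1000/627 mas = 1.595 pc
M = m − 5 log₁₀ d + 5 = 2.95 − 5·0.2027 + 5 = 6.936
M − M_☉ = 6.936 − 4.83 = 2.106
L/L_☉ = 10^(−0.4 × 2.106) = 0.1437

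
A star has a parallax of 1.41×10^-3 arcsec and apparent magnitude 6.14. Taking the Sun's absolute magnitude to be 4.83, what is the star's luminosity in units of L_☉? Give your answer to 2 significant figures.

L/L_☉ ≈ 1500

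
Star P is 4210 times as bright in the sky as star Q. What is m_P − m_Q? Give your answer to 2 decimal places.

m_P − m_Q ≈ -9.06

Pogson: Δm = −2.5 log₁₀(ratio) = −2.5 log₁₀(4210) = −2.5 × 3.6243 = -9.061
Star P is brighter, so it has the smaller magnitude: the difference is negative.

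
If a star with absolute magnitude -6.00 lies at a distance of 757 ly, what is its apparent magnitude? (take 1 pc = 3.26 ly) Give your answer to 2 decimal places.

m ≈ 0.83

d = 757 ly / 3.26 = 232.2 pc
m = M + 5 log₁₀ d − 5 = -6.00 + 5·2.3659 − 5 = 0.829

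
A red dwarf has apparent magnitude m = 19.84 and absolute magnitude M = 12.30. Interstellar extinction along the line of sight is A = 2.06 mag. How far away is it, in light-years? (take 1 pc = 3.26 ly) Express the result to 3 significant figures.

d ≈ 407 ly

m − M = 5 log₁₀(d/10 pc) + A  ⇒  19.84 − (12.30) − 2.06 = 5 log₁₀(d/10)
5.480 = 5 log₁₀(d/10)
log₁₀ d = (m − M − A)/5 + 1 = 2.0960
d = 10^2.0960 = 124.7 pc
= 406.6 ly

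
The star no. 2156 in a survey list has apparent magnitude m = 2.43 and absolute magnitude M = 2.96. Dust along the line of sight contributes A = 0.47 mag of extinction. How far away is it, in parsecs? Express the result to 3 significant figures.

d ≈ 6.31 pc

m − M = 5 log₁₀(d/10 pc) + A  ⇒  2.43 − (2.96) − 0.47 = 5 log₁₀(d/10)
-1.000 = 5 log₁₀(d/10)
log₁₀ d = (m − M − A)/5 + 1 = 0.8000
d = 10^0.8000 = 6.310 pc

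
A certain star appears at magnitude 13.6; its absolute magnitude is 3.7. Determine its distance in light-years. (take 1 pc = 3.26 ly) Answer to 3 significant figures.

d ≈ 3110 ly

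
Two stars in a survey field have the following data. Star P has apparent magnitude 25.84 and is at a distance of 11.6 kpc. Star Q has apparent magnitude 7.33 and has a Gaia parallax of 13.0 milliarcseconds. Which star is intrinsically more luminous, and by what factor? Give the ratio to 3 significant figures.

Star P: d = 11.6 kpc = 11600 pc
Star P: M = m − 5 log₁₀ d + 5 = 25.84 − 5·4.0645 + 5 = 10.518
Star Q: p = 13.0 mas = 0.0130″ → d = 1/p = 76.92 pc
Star Q: M = m − 5 log₁₀ d + 5 = 7.33 − 5·1.8861 + 5 = 2.900
ΔM = M_P − M_Q = 10.518 − (2.900) = 7.618; smaller M is more luminous → Star Q.
L ratio = 10^(0.4 |ΔM|) = 10^3.047 = 1115

Star Q is more luminous, by a factor of 1110.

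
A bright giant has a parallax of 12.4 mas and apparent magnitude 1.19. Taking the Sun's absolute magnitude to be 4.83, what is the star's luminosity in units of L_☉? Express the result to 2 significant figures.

d = 1/p = 1000/12.4 mas = 80.65 pc
M = m − 5 log₁₀ d + 5 = 1.19 − 5·1.9066 + 5 = -3.343
M − M_☉ = -3.343 − 4.83 = -8.173
L/L_☉ = 10^(−0.4 × -8.173) = 1858

L/L_☉ ≈ 1900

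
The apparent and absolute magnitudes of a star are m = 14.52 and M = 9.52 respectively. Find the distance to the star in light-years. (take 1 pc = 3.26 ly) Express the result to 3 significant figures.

μ = m − M = 5.000
m − M = 5 log₁₀ d − 5
log₁₀ d = (m − M)/5 + 1 = 2.0000
d = 10^2.0000 = 100.0 pc
= 326.0 ly

d ≈ 326 ly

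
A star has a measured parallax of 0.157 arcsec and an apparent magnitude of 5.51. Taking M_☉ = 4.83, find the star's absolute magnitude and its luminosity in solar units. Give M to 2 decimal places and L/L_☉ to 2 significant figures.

d = 1/p = 1/0.157″ = 6.369 pc
M = m − 5 log₁₀ d + 5 = 5.51 − 5·0.8041 + 5 = 6.489
M − M_☉ = 6.489 − 4.83 = 1.659
L/L_☉ = 10^(−0.4 × 1.659) = 0.2169

M ≈ 6.49; L/L_☉ ≈ 0.22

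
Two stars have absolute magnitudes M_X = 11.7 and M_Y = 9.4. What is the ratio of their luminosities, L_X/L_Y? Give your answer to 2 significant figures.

L_X/L_Y ≈ 0.12

ΔM = M_X − M_Y = 2.3
L_X/L_Y = 10^(−0.4 ΔM) = 10^-0.920 = 0.1202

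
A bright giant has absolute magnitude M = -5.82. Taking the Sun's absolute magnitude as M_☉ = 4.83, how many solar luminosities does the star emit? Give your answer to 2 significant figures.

L/L_☉ ≈ 18000

M − M_☉ = -5.82 − 4.83 = -10.650
L/L_☉ = 10^(−0.4 (M − M_☉)) = 10^4.260 = 18200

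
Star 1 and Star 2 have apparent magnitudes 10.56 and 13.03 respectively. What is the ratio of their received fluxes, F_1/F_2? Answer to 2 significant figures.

F_1/F_2 ≈ 9.7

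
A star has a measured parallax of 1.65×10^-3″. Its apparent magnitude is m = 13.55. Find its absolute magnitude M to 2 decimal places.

d = 1/p = 1/1.65×10^-3″ = 606.1 pc
5 log₁₀(d/10 pc) = 5 log₁₀(606.1) − 5 = 8.913
M = m − 5 log₁₀(d/10) = 13.55 − 8.913 = 4.637

M ≈ 4.64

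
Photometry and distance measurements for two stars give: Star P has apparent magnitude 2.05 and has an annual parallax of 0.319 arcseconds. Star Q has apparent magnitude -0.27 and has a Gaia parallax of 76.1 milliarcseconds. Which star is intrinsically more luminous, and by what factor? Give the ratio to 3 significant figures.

Star P: d = 1/p = 1/0.319″ = 3.135 pc
Star P: M = m − 5 log₁₀ d + 5 = 2.05 − 5·0.4962 + 5 = 4.569
Star Q: p = 76.1 mas = 0.0761″ → d = 1/p = 13.14 pc
Star Q: M = m − 5 log₁₀ d + 5 = -0.27 − 5·1.1186 + 5 = -0.863
ΔM = M_P − M_Q = 4.569 − (-0.863) = 5.432; smaller M is more luminous → Star Q.
L ratio = 10^(0.4 |ΔM|) = 10^2.173 = 148.9

Star Q is more luminous, by a factor of 149.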